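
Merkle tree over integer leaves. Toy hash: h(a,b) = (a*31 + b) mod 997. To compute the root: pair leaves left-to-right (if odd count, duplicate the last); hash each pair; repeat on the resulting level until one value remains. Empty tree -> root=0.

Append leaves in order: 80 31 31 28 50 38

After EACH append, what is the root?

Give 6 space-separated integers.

Answer: 80 517 70 67 436 52

Derivation:
After append 80 (leaves=[80]):
  L0: [80]
  root=80
After append 31 (leaves=[80, 31]):
  L0: [80, 31]
  L1: h(80,31)=(80*31+31)%997=517 -> [517]
  root=517
After append 31 (leaves=[80, 31, 31]):
  L0: [80, 31, 31]
  L1: h(80,31)=(80*31+31)%997=517 h(31,31)=(31*31+31)%997=992 -> [517, 992]
  L2: h(517,992)=(517*31+992)%997=70 -> [70]
  root=70
After append 28 (leaves=[80, 31, 31, 28]):
  L0: [80, 31, 31, 28]
  L1: h(80,31)=(80*31+31)%997=517 h(31,28)=(31*31+28)%997=989 -> [517, 989]
  L2: h(517,989)=(517*31+989)%997=67 -> [67]
  root=67
After append 50 (leaves=[80, 31, 31, 28, 50]):
  L0: [80, 31, 31, 28, 50]
  L1: h(80,31)=(80*31+31)%997=517 h(31,28)=(31*31+28)%997=989 h(50,50)=(50*31+50)%997=603 -> [517, 989, 603]
  L2: h(517,989)=(517*31+989)%997=67 h(603,603)=(603*31+603)%997=353 -> [67, 353]
  L3: h(67,353)=(67*31+353)%997=436 -> [436]
  root=436
After append 38 (leaves=[80, 31, 31, 28, 50, 38]):
  L0: [80, 31, 31, 28, 50, 38]
  L1: h(80,31)=(80*31+31)%997=517 h(31,28)=(31*31+28)%997=989 h(50,38)=(50*31+38)%997=591 -> [517, 989, 591]
  L2: h(517,989)=(517*31+989)%997=67 h(591,591)=(591*31+591)%997=966 -> [67, 966]
  L3: h(67,966)=(67*31+966)%997=52 -> [52]
  root=52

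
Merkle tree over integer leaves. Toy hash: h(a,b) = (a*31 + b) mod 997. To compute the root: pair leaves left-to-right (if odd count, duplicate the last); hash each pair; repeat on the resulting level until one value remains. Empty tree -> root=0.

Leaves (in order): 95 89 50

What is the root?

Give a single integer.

Answer: 939

Derivation:
L0: [95, 89, 50]
L1: h(95,89)=(95*31+89)%997=43 h(50,50)=(50*31+50)%997=603 -> [43, 603]
L2: h(43,603)=(43*31+603)%997=939 -> [939]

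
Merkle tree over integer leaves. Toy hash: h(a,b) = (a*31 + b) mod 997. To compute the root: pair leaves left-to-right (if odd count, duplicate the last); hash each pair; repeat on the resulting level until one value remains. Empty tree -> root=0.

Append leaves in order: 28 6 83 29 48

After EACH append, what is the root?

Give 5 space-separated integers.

Answer: 28 874 837 783 644

Derivation:
After append 28 (leaves=[28]):
  L0: [28]
  root=28
After append 6 (leaves=[28, 6]):
  L0: [28, 6]
  L1: h(28,6)=(28*31+6)%997=874 -> [874]
  root=874
After append 83 (leaves=[28, 6, 83]):
  L0: [28, 6, 83]
  L1: h(28,6)=(28*31+6)%997=874 h(83,83)=(83*31+83)%997=662 -> [874, 662]
  L2: h(874,662)=(874*31+662)%997=837 -> [837]
  root=837
After append 29 (leaves=[28, 6, 83, 29]):
  L0: [28, 6, 83, 29]
  L1: h(28,6)=(28*31+6)%997=874 h(83,29)=(83*31+29)%997=608 -> [874, 608]
  L2: h(874,608)=(874*31+608)%997=783 -> [783]
  root=783
After append 48 (leaves=[28, 6, 83, 29, 48]):
  L0: [28, 6, 83, 29, 48]
  L1: h(28,6)=(28*31+6)%997=874 h(83,29)=(83*31+29)%997=608 h(48,48)=(48*31+48)%997=539 -> [874, 608, 539]
  L2: h(874,608)=(874*31+608)%997=783 h(539,539)=(539*31+539)%997=299 -> [783, 299]
  L3: h(783,299)=(783*31+299)%997=644 -> [644]
  root=644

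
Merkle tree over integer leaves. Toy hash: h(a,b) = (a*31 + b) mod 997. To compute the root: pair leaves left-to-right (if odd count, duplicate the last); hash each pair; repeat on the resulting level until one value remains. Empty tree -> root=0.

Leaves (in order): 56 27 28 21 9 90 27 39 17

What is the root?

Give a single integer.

Answer: 117

Derivation:
L0: [56, 27, 28, 21, 9, 90, 27, 39, 17]
L1: h(56,27)=(56*31+27)%997=766 h(28,21)=(28*31+21)%997=889 h(9,90)=(9*31+90)%997=369 h(27,39)=(27*31+39)%997=876 h(17,17)=(17*31+17)%997=544 -> [766, 889, 369, 876, 544]
L2: h(766,889)=(766*31+889)%997=707 h(369,876)=(369*31+876)%997=351 h(544,544)=(544*31+544)%997=459 -> [707, 351, 459]
L3: h(707,351)=(707*31+351)%997=334 h(459,459)=(459*31+459)%997=730 -> [334, 730]
L4: h(334,730)=(334*31+730)%997=117 -> [117]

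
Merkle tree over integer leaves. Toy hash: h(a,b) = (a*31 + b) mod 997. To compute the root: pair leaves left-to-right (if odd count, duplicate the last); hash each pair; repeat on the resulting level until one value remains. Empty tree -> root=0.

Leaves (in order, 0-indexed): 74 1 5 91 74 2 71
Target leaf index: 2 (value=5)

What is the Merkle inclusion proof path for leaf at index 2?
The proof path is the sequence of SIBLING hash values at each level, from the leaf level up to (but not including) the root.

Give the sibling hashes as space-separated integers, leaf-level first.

Answer: 91 301 667

Derivation:
L0 (leaves): [74, 1, 5, 91, 74, 2, 71], target index=2
L1: h(74,1)=(74*31+1)%997=301 [pair 0] h(5,91)=(5*31+91)%997=246 [pair 1] h(74,2)=(74*31+2)%997=302 [pair 2] h(71,71)=(71*31+71)%997=278 [pair 3] -> [301, 246, 302, 278]
  Sibling for proof at L0: 91
L2: h(301,246)=(301*31+246)%997=604 [pair 0] h(302,278)=(302*31+278)%997=667 [pair 1] -> [604, 667]
  Sibling for proof at L1: 301
L3: h(604,667)=(604*31+667)%997=448 [pair 0] -> [448]
  Sibling for proof at L2: 667
Root: 448
Proof path (sibling hashes from leaf to root): [91, 301, 667]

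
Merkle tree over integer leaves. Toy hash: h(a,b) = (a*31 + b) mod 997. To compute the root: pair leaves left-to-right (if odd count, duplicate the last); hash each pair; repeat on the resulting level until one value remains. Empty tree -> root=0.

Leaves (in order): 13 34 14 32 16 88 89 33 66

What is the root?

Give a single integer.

Answer: 932

Derivation:
L0: [13, 34, 14, 32, 16, 88, 89, 33, 66]
L1: h(13,34)=(13*31+34)%997=437 h(14,32)=(14*31+32)%997=466 h(16,88)=(16*31+88)%997=584 h(89,33)=(89*31+33)%997=798 h(66,66)=(66*31+66)%997=118 -> [437, 466, 584, 798, 118]
L2: h(437,466)=(437*31+466)%997=55 h(584,798)=(584*31+798)%997=956 h(118,118)=(118*31+118)%997=785 -> [55, 956, 785]
L3: h(55,956)=(55*31+956)%997=667 h(785,785)=(785*31+785)%997=195 -> [667, 195]
L4: h(667,195)=(667*31+195)%997=932 -> [932]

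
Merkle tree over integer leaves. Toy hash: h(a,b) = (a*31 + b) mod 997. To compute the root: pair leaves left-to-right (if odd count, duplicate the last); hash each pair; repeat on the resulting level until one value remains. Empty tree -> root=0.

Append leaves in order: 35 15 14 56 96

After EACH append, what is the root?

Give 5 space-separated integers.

After append 35 (leaves=[35]):
  L0: [35]
  root=35
After append 15 (leaves=[35, 15]):
  L0: [35, 15]
  L1: h(35,15)=(35*31+15)%997=103 -> [103]
  root=103
After append 14 (leaves=[35, 15, 14]):
  L0: [35, 15, 14]
  L1: h(35,15)=(35*31+15)%997=103 h(14,14)=(14*31+14)%997=448 -> [103, 448]
  L2: h(103,448)=(103*31+448)%997=650 -> [650]
  root=650
After append 56 (leaves=[35, 15, 14, 56]):
  L0: [35, 15, 14, 56]
  L1: h(35,15)=(35*31+15)%997=103 h(14,56)=(14*31+56)%997=490 -> [103, 490]
  L2: h(103,490)=(103*31+490)%997=692 -> [692]
  root=692
After append 96 (leaves=[35, 15, 14, 56, 96]):
  L0: [35, 15, 14, 56, 96]
  L1: h(35,15)=(35*31+15)%997=103 h(14,56)=(14*31+56)%997=490 h(96,96)=(96*31+96)%997=81 -> [103, 490, 81]
  L2: h(103,490)=(103*31+490)%997=692 h(81,81)=(81*31+81)%997=598 -> [692, 598]
  L3: h(692,598)=(692*31+598)%997=116 -> [116]
  root=116

Answer: 35 103 650 692 116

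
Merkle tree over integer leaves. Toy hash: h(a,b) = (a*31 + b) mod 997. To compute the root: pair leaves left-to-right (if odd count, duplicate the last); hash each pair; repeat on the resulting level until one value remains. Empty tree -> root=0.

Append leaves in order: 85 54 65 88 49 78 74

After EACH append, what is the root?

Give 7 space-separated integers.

After append 85 (leaves=[85]):
  L0: [85]
  root=85
After append 54 (leaves=[85, 54]):
  L0: [85, 54]
  L1: h(85,54)=(85*31+54)%997=695 -> [695]
  root=695
After append 65 (leaves=[85, 54, 65]):
  L0: [85, 54, 65]
  L1: h(85,54)=(85*31+54)%997=695 h(65,65)=(65*31+65)%997=86 -> [695, 86]
  L2: h(695,86)=(695*31+86)%997=694 -> [694]
  root=694
After append 88 (leaves=[85, 54, 65, 88]):
  L0: [85, 54, 65, 88]
  L1: h(85,54)=(85*31+54)%997=695 h(65,88)=(65*31+88)%997=109 -> [695, 109]
  L2: h(695,109)=(695*31+109)%997=717 -> [717]
  root=717
After append 49 (leaves=[85, 54, 65, 88, 49]):
  L0: [85, 54, 65, 88, 49]
  L1: h(85,54)=(85*31+54)%997=695 h(65,88)=(65*31+88)%997=109 h(49,49)=(49*31+49)%997=571 -> [695, 109, 571]
  L2: h(695,109)=(695*31+109)%997=717 h(571,571)=(571*31+571)%997=326 -> [717, 326]
  L3: h(717,326)=(717*31+326)%997=619 -> [619]
  root=619
After append 78 (leaves=[85, 54, 65, 88, 49, 78]):
  L0: [85, 54, 65, 88, 49, 78]
  L1: h(85,54)=(85*31+54)%997=695 h(65,88)=(65*31+88)%997=109 h(49,78)=(49*31+78)%997=600 -> [695, 109, 600]
  L2: h(695,109)=(695*31+109)%997=717 h(600,600)=(600*31+600)%997=257 -> [717, 257]
  L3: h(717,257)=(717*31+257)%997=550 -> [550]
  root=550
After append 74 (leaves=[85, 54, 65, 88, 49, 78, 74]):
  L0: [85, 54, 65, 88, 49, 78, 74]
  L1: h(85,54)=(85*31+54)%997=695 h(65,88)=(65*31+88)%997=109 h(49,78)=(49*31+78)%997=600 h(74,74)=(74*31+74)%997=374 -> [695, 109, 600, 374]
  L2: h(695,109)=(695*31+109)%997=717 h(600,374)=(600*31+374)%997=31 -> [717, 31]
  L3: h(717,31)=(717*31+31)%997=324 -> [324]
  root=324

Answer: 85 695 694 717 619 550 324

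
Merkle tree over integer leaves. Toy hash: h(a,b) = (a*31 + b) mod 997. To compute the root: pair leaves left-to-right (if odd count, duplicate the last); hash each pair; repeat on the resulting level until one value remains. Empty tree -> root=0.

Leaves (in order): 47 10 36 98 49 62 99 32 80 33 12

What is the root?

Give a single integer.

Answer: 121

Derivation:
L0: [47, 10, 36, 98, 49, 62, 99, 32, 80, 33, 12]
L1: h(47,10)=(47*31+10)%997=470 h(36,98)=(36*31+98)%997=217 h(49,62)=(49*31+62)%997=584 h(99,32)=(99*31+32)%997=110 h(80,33)=(80*31+33)%997=519 h(12,12)=(12*31+12)%997=384 -> [470, 217, 584, 110, 519, 384]
L2: h(470,217)=(470*31+217)%997=829 h(584,110)=(584*31+110)%997=268 h(519,384)=(519*31+384)%997=521 -> [829, 268, 521]
L3: h(829,268)=(829*31+268)%997=45 h(521,521)=(521*31+521)%997=720 -> [45, 720]
L4: h(45,720)=(45*31+720)%997=121 -> [121]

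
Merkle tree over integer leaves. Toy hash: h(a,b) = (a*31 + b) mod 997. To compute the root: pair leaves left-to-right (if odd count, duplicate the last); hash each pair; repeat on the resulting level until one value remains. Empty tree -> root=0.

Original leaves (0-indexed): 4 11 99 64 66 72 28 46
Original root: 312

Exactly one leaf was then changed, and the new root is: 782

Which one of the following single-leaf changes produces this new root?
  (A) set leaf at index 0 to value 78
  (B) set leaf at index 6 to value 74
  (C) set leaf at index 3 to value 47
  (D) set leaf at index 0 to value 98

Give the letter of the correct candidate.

Answer: C

Derivation:
Original leaves: [4, 11, 99, 64, 66, 72, 28, 46]
Target new root: 782
Try each candidate change and compute the resulting root:
Candidate A: set leaf[0] = 78 -> leaves = [78, 11, 99, 64, 66, 72, 28, 46]
  L0: [78, 11, 99, 64, 66, 72, 28, 46]
  L1: h(78,11)=(78*31+11)%997=435 h(99,64)=(99*31+64)%997=142 h(66,72)=(66*31+72)%997=124 h(28,46)=(28*31+46)%997=914 -> [435, 142, 124, 914]
  L2: h(435,142)=(435*31+142)%997=666 h(124,914)=(124*31+914)%997=770 -> [666, 770]
  L3: h(666,770)=(666*31+770)%997=479 -> [479]
  root = 479 != target 782
Candidate B: set leaf[6] = 74 -> leaves = [4, 11, 99, 64, 66, 72, 74, 46]
  L0: [4, 11, 99, 64, 66, 72, 74, 46]
  L1: h(4,11)=(4*31+11)%997=135 h(99,64)=(99*31+64)%997=142 h(66,72)=(66*31+72)%997=124 h(74,46)=(74*31+46)%997=346 -> [135, 142, 124, 346]
  L2: h(135,142)=(135*31+142)%997=339 h(124,346)=(124*31+346)%997=202 -> [339, 202]
  L3: h(339,202)=(339*31+202)%997=741 -> [741]
  root = 741 != target 782
Candidate C: set leaf[3] = 47 -> leaves = [4, 11, 99, 47, 66, 72, 28, 46]
  L0: [4, 11, 99, 47, 66, 72, 28, 46]
  L1: h(4,11)=(4*31+11)%997=135 h(99,47)=(99*31+47)%997=125 h(66,72)=(66*31+72)%997=124 h(28,46)=(28*31+46)%997=914 -> [135, 125, 124, 914]
  L2: h(135,125)=(135*31+125)%997=322 h(124,914)=(124*31+914)%997=770 -> [322, 770]
  L3: h(322,770)=(322*31+770)%997=782 -> [782]
  root = 782 == target 782  ** MATCH **
Candidate D: set leaf[0] = 98 -> leaves = [98, 11, 99, 64, 66, 72, 28, 46]
  L0: [98, 11, 99, 64, 66, 72, 28, 46]
  L1: h(98,11)=(98*31+11)%997=58 h(99,64)=(99*31+64)%997=142 h(66,72)=(66*31+72)%997=124 h(28,46)=(28*31+46)%997=914 -> [58, 142, 124, 914]
  L2: h(58,142)=(58*31+142)%997=943 h(124,914)=(124*31+914)%997=770 -> [943, 770]
  L3: h(943,770)=(943*31+770)%997=93 -> [93]
  root = 93 != target 782
Candidate C produces the target root.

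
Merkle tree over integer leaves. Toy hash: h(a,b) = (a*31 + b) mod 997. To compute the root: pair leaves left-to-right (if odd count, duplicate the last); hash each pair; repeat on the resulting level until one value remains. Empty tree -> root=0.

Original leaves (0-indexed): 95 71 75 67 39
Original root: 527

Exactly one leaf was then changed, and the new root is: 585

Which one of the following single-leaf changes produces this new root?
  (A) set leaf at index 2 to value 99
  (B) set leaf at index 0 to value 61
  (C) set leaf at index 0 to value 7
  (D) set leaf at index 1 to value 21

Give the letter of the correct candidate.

Original leaves: [95, 71, 75, 67, 39]
Target new root: 585
Try each candidate change and compute the resulting root:
Candidate A: set leaf[2] = 99 -> leaves = [95, 71, 99, 67, 39]
  L0: [95, 71, 99, 67, 39]
  L1: h(95,71)=(95*31+71)%997=25 h(99,67)=(99*31+67)%997=145 h(39,39)=(39*31+39)%997=251 -> [25, 145, 251]
  L2: h(25,145)=(25*31+145)%997=920 h(251,251)=(251*31+251)%997=56 -> [920, 56]
  L3: h(920,56)=(920*31+56)%997=660 -> [660]
  root = 660 != target 585
Candidate B: set leaf[0] = 61 -> leaves = [61, 71, 75, 67, 39]
  L0: [61, 71, 75, 67, 39]
  L1: h(61,71)=(61*31+71)%997=965 h(75,67)=(75*31+67)%997=398 h(39,39)=(39*31+39)%997=251 -> [965, 398, 251]
  L2: h(965,398)=(965*31+398)%997=403 h(251,251)=(251*31+251)%997=56 -> [403, 56]
  L3: h(403,56)=(403*31+56)%997=585 -> [585]
  root = 585 == target 585  ** MATCH **
Candidate C: set leaf[0] = 7 -> leaves = [7, 71, 75, 67, 39]
  L0: [7, 71, 75, 67, 39]
  L1: h(7,71)=(7*31+71)%997=288 h(75,67)=(75*31+67)%997=398 h(39,39)=(39*31+39)%997=251 -> [288, 398, 251]
  L2: h(288,398)=(288*31+398)%997=353 h(251,251)=(251*31+251)%997=56 -> [353, 56]
  L3: h(353,56)=(353*31+56)%997=32 -> [32]
  root = 32 != target 585
Candidate D: set leaf[1] = 21 -> leaves = [95, 21, 75, 67, 39]
  L0: [95, 21, 75, 67, 39]
  L1: h(95,21)=(95*31+21)%997=972 h(75,67)=(75*31+67)%997=398 h(39,39)=(39*31+39)%997=251 -> [972, 398, 251]
  L2: h(972,398)=(972*31+398)%997=620 h(251,251)=(251*31+251)%997=56 -> [620, 56]
  L3: h(620,56)=(620*31+56)%997=333 -> [333]
  root = 333 != target 585
Candidate B produces the target root.

Answer: B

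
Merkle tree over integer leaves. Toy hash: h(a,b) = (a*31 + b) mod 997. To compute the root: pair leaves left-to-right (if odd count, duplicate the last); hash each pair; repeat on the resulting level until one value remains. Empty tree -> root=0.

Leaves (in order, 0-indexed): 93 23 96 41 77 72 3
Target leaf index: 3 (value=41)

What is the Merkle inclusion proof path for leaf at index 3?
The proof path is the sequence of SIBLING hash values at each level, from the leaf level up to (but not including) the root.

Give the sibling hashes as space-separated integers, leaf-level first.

Answer: 96 912 553

Derivation:
L0 (leaves): [93, 23, 96, 41, 77, 72, 3], target index=3
L1: h(93,23)=(93*31+23)%997=912 [pair 0] h(96,41)=(96*31+41)%997=26 [pair 1] h(77,72)=(77*31+72)%997=465 [pair 2] h(3,3)=(3*31+3)%997=96 [pair 3] -> [912, 26, 465, 96]
  Sibling for proof at L0: 96
L2: h(912,26)=(912*31+26)%997=382 [pair 0] h(465,96)=(465*31+96)%997=553 [pair 1] -> [382, 553]
  Sibling for proof at L1: 912
L3: h(382,553)=(382*31+553)%997=431 [pair 0] -> [431]
  Sibling for proof at L2: 553
Root: 431
Proof path (sibling hashes from leaf to root): [96, 912, 553]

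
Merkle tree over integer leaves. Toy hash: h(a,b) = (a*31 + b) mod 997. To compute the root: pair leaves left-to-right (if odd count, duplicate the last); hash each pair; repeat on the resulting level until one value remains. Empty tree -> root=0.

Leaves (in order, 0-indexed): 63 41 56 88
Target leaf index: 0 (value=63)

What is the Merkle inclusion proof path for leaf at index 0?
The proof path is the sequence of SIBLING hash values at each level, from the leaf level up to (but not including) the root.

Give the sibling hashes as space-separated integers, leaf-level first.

Answer: 41 827

Derivation:
L0 (leaves): [63, 41, 56, 88], target index=0
L1: h(63,41)=(63*31+41)%997=0 [pair 0] h(56,88)=(56*31+88)%997=827 [pair 1] -> [0, 827]
  Sibling for proof at L0: 41
L2: h(0,827)=(0*31+827)%997=827 [pair 0] -> [827]
  Sibling for proof at L1: 827
Root: 827
Proof path (sibling hashes from leaf to root): [41, 827]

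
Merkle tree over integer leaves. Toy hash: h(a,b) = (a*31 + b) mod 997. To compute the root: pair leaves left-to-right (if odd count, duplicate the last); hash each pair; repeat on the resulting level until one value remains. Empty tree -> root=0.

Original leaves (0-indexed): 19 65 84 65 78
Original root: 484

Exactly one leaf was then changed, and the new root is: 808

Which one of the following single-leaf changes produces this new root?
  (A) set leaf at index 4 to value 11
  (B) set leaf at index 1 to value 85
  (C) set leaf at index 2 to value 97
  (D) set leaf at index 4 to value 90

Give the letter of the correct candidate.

Original leaves: [19, 65, 84, 65, 78]
Target new root: 808
Try each candidate change and compute the resulting root:
Candidate A: set leaf[4] = 11 -> leaves = [19, 65, 84, 65, 11]
  L0: [19, 65, 84, 65, 11]
  L1: h(19,65)=(19*31+65)%997=654 h(84,65)=(84*31+65)%997=675 h(11,11)=(11*31+11)%997=352 -> [654, 675, 352]
  L2: h(654,675)=(654*31+675)%997=12 h(352,352)=(352*31+352)%997=297 -> [12, 297]
  L3: h(12,297)=(12*31+297)%997=669 -> [669]
  root = 669 != target 808
Candidate B: set leaf[1] = 85 -> leaves = [19, 85, 84, 65, 78]
  L0: [19, 85, 84, 65, 78]
  L1: h(19,85)=(19*31+85)%997=674 h(84,65)=(84*31+65)%997=675 h(78,78)=(78*31+78)%997=502 -> [674, 675, 502]
  L2: h(674,675)=(674*31+675)%997=632 h(502,502)=(502*31+502)%997=112 -> [632, 112]
  L3: h(632,112)=(632*31+112)%997=761 -> [761]
  root = 761 != target 808
Candidate C: set leaf[2] = 97 -> leaves = [19, 65, 97, 65, 78]
  L0: [19, 65, 97, 65, 78]
  L1: h(19,65)=(19*31+65)%997=654 h(97,65)=(97*31+65)%997=81 h(78,78)=(78*31+78)%997=502 -> [654, 81, 502]
  L2: h(654,81)=(654*31+81)%997=415 h(502,502)=(502*31+502)%997=112 -> [415, 112]
  L3: h(415,112)=(415*31+112)%997=16 -> [16]
  root = 16 != target 808
Candidate D: set leaf[4] = 90 -> leaves = [19, 65, 84, 65, 90]
  L0: [19, 65, 84, 65, 90]
  L1: h(19,65)=(19*31+65)%997=654 h(84,65)=(84*31+65)%997=675 h(90,90)=(90*31+90)%997=886 -> [654, 675, 886]
  L2: h(654,675)=(654*31+675)%997=12 h(886,886)=(886*31+886)%997=436 -> [12, 436]
  L3: h(12,436)=(12*31+436)%997=808 -> [808]
  root = 808 == target 808  ** MATCH **
Candidate D produces the target root.

Answer: D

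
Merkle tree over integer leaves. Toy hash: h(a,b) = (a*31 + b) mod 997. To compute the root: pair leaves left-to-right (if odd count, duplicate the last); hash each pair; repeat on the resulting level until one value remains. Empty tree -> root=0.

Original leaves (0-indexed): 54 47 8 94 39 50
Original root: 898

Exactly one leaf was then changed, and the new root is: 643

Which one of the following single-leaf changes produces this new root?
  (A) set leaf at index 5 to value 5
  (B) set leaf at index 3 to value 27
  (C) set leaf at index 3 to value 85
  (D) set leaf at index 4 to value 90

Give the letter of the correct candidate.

Answer: D

Derivation:
Original leaves: [54, 47, 8, 94, 39, 50]
Target new root: 643
Try each candidate change and compute the resulting root:
Candidate A: set leaf[5] = 5 -> leaves = [54, 47, 8, 94, 39, 5]
  L0: [54, 47, 8, 94, 39, 5]
  L1: h(54,47)=(54*31+47)%997=724 h(8,94)=(8*31+94)%997=342 h(39,5)=(39*31+5)%997=217 -> [724, 342, 217]
  L2: h(724,342)=(724*31+342)%997=852 h(217,217)=(217*31+217)%997=962 -> [852, 962]
  L3: h(852,962)=(852*31+962)%997=455 -> [455]
  root = 455 != target 643
Candidate B: set leaf[3] = 27 -> leaves = [54, 47, 8, 27, 39, 50]
  L0: [54, 47, 8, 27, 39, 50]
  L1: h(54,47)=(54*31+47)%997=724 h(8,27)=(8*31+27)%997=275 h(39,50)=(39*31+50)%997=262 -> [724, 275, 262]
  L2: h(724,275)=(724*31+275)%997=785 h(262,262)=(262*31+262)%997=408 -> [785, 408]
  L3: h(785,408)=(785*31+408)%997=815 -> [815]
  root = 815 != target 643
Candidate C: set leaf[3] = 85 -> leaves = [54, 47, 8, 85, 39, 50]
  L0: [54, 47, 8, 85, 39, 50]
  L1: h(54,47)=(54*31+47)%997=724 h(8,85)=(8*31+85)%997=333 h(39,50)=(39*31+50)%997=262 -> [724, 333, 262]
  L2: h(724,333)=(724*31+333)%997=843 h(262,262)=(262*31+262)%997=408 -> [843, 408]
  L3: h(843,408)=(843*31+408)%997=619 -> [619]
  root = 619 != target 643
Candidate D: set leaf[4] = 90 -> leaves = [54, 47, 8, 94, 90, 50]
  L0: [54, 47, 8, 94, 90, 50]
  L1: h(54,47)=(54*31+47)%997=724 h(8,94)=(8*31+94)%997=342 h(90,50)=(90*31+50)%997=846 -> [724, 342, 846]
  L2: h(724,342)=(724*31+342)%997=852 h(846,846)=(846*31+846)%997=153 -> [852, 153]
  L3: h(852,153)=(852*31+153)%997=643 -> [643]
  root = 643 == target 643  ** MATCH **
Candidate D produces the target root.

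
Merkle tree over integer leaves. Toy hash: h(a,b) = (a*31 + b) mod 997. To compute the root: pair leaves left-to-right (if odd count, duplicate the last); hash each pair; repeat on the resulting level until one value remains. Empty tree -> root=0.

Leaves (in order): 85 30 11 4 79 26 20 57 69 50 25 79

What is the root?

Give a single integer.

Answer: 566

Derivation:
L0: [85, 30, 11, 4, 79, 26, 20, 57, 69, 50, 25, 79]
L1: h(85,30)=(85*31+30)%997=671 h(11,4)=(11*31+4)%997=345 h(79,26)=(79*31+26)%997=481 h(20,57)=(20*31+57)%997=677 h(69,50)=(69*31+50)%997=195 h(25,79)=(25*31+79)%997=854 -> [671, 345, 481, 677, 195, 854]
L2: h(671,345)=(671*31+345)%997=209 h(481,677)=(481*31+677)%997=633 h(195,854)=(195*31+854)%997=917 -> [209, 633, 917]
L3: h(209,633)=(209*31+633)%997=133 h(917,917)=(917*31+917)%997=431 -> [133, 431]
L4: h(133,431)=(133*31+431)%997=566 -> [566]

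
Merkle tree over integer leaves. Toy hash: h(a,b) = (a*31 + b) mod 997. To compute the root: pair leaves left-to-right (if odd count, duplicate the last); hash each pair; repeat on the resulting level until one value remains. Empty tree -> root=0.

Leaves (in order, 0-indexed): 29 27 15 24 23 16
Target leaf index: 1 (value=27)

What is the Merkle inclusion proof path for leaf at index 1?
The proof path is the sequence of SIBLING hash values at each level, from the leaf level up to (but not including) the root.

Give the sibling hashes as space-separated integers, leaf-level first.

Answer: 29 489 397

Derivation:
L0 (leaves): [29, 27, 15, 24, 23, 16], target index=1
L1: h(29,27)=(29*31+27)%997=926 [pair 0] h(15,24)=(15*31+24)%997=489 [pair 1] h(23,16)=(23*31+16)%997=729 [pair 2] -> [926, 489, 729]
  Sibling for proof at L0: 29
L2: h(926,489)=(926*31+489)%997=282 [pair 0] h(729,729)=(729*31+729)%997=397 [pair 1] -> [282, 397]
  Sibling for proof at L1: 489
L3: h(282,397)=(282*31+397)%997=166 [pair 0] -> [166]
  Sibling for proof at L2: 397
Root: 166
Proof path (sibling hashes from leaf to root): [29, 489, 397]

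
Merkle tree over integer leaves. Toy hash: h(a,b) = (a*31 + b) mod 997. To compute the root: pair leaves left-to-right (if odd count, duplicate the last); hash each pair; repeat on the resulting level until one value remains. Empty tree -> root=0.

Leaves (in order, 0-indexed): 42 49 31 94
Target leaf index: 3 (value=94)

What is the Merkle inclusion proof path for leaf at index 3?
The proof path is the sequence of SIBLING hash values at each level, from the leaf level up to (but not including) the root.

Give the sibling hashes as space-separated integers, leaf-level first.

Answer: 31 354

Derivation:
L0 (leaves): [42, 49, 31, 94], target index=3
L1: h(42,49)=(42*31+49)%997=354 [pair 0] h(31,94)=(31*31+94)%997=58 [pair 1] -> [354, 58]
  Sibling for proof at L0: 31
L2: h(354,58)=(354*31+58)%997=65 [pair 0] -> [65]
  Sibling for proof at L1: 354
Root: 65
Proof path (sibling hashes from leaf to root): [31, 354]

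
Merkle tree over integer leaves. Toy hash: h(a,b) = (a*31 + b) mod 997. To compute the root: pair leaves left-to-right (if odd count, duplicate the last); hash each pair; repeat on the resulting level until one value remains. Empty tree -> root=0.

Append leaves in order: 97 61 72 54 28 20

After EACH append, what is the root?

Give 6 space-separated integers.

After append 97 (leaves=[97]):
  L0: [97]
  root=97
After append 61 (leaves=[97, 61]):
  L0: [97, 61]
  L1: h(97,61)=(97*31+61)%997=77 -> [77]
  root=77
After append 72 (leaves=[97, 61, 72]):
  L0: [97, 61, 72]
  L1: h(97,61)=(97*31+61)%997=77 h(72,72)=(72*31+72)%997=310 -> [77, 310]
  L2: h(77,310)=(77*31+310)%997=703 -> [703]
  root=703
After append 54 (leaves=[97, 61, 72, 54]):
  L0: [97, 61, 72, 54]
  L1: h(97,61)=(97*31+61)%997=77 h(72,54)=(72*31+54)%997=292 -> [77, 292]
  L2: h(77,292)=(77*31+292)%997=685 -> [685]
  root=685
After append 28 (leaves=[97, 61, 72, 54, 28]):
  L0: [97, 61, 72, 54, 28]
  L1: h(97,61)=(97*31+61)%997=77 h(72,54)=(72*31+54)%997=292 h(28,28)=(28*31+28)%997=896 -> [77, 292, 896]
  L2: h(77,292)=(77*31+292)%997=685 h(896,896)=(896*31+896)%997=756 -> [685, 756]
  L3: h(685,756)=(685*31+756)%997=57 -> [57]
  root=57
After append 20 (leaves=[97, 61, 72, 54, 28, 20]):
  L0: [97, 61, 72, 54, 28, 20]
  L1: h(97,61)=(97*31+61)%997=77 h(72,54)=(72*31+54)%997=292 h(28,20)=(28*31+20)%997=888 -> [77, 292, 888]
  L2: h(77,292)=(77*31+292)%997=685 h(888,888)=(888*31+888)%997=500 -> [685, 500]
  L3: h(685,500)=(685*31+500)%997=798 -> [798]
  root=798

Answer: 97 77 703 685 57 798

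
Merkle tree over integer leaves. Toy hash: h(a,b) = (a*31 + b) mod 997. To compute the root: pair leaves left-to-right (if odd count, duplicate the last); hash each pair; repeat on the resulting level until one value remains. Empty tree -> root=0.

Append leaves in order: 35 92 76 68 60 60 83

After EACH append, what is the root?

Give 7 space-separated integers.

After append 35 (leaves=[35]):
  L0: [35]
  root=35
After append 92 (leaves=[35, 92]):
  L0: [35, 92]
  L1: h(35,92)=(35*31+92)%997=180 -> [180]
  root=180
After append 76 (leaves=[35, 92, 76]):
  L0: [35, 92, 76]
  L1: h(35,92)=(35*31+92)%997=180 h(76,76)=(76*31+76)%997=438 -> [180, 438]
  L2: h(180,438)=(180*31+438)%997=36 -> [36]
  root=36
After append 68 (leaves=[35, 92, 76, 68]):
  L0: [35, 92, 76, 68]
  L1: h(35,92)=(35*31+92)%997=180 h(76,68)=(76*31+68)%997=430 -> [180, 430]
  L2: h(180,430)=(180*31+430)%997=28 -> [28]
  root=28
After append 60 (leaves=[35, 92, 76, 68, 60]):
  L0: [35, 92, 76, 68, 60]
  L1: h(35,92)=(35*31+92)%997=180 h(76,68)=(76*31+68)%997=430 h(60,60)=(60*31+60)%997=923 -> [180, 430, 923]
  L2: h(180,430)=(180*31+430)%997=28 h(923,923)=(923*31+923)%997=623 -> [28, 623]
  L3: h(28,623)=(28*31+623)%997=494 -> [494]
  root=494
After append 60 (leaves=[35, 92, 76, 68, 60, 60]):
  L0: [35, 92, 76, 68, 60, 60]
  L1: h(35,92)=(35*31+92)%997=180 h(76,68)=(76*31+68)%997=430 h(60,60)=(60*31+60)%997=923 -> [180, 430, 923]
  L2: h(180,430)=(180*31+430)%997=28 h(923,923)=(923*31+923)%997=623 -> [28, 623]
  L3: h(28,623)=(28*31+623)%997=494 -> [494]
  root=494
After append 83 (leaves=[35, 92, 76, 68, 60, 60, 83]):
  L0: [35, 92, 76, 68, 60, 60, 83]
  L1: h(35,92)=(35*31+92)%997=180 h(76,68)=(76*31+68)%997=430 h(60,60)=(60*31+60)%997=923 h(83,83)=(83*31+83)%997=662 -> [180, 430, 923, 662]
  L2: h(180,430)=(180*31+430)%997=28 h(923,662)=(923*31+662)%997=362 -> [28, 362]
  L3: h(28,362)=(28*31+362)%997=233 -> [233]
  root=233

Answer: 35 180 36 28 494 494 233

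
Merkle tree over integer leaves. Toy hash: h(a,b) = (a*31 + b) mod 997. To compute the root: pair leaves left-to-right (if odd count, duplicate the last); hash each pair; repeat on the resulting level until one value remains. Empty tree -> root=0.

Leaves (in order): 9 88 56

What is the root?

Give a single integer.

L0: [9, 88, 56]
L1: h(9,88)=(9*31+88)%997=367 h(56,56)=(56*31+56)%997=795 -> [367, 795]
L2: h(367,795)=(367*31+795)%997=208 -> [208]

Answer: 208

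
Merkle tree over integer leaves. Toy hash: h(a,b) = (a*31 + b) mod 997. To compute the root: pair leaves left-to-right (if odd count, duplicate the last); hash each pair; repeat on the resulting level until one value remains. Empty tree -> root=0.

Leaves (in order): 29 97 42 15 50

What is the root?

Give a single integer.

Answer: 339

Derivation:
L0: [29, 97, 42, 15, 50]
L1: h(29,97)=(29*31+97)%997=996 h(42,15)=(42*31+15)%997=320 h(50,50)=(50*31+50)%997=603 -> [996, 320, 603]
L2: h(996,320)=(996*31+320)%997=289 h(603,603)=(603*31+603)%997=353 -> [289, 353]
L3: h(289,353)=(289*31+353)%997=339 -> [339]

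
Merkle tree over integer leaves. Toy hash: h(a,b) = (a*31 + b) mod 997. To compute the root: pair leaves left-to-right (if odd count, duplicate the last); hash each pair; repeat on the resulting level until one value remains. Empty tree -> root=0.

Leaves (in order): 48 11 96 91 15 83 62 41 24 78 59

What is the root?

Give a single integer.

Answer: 62

Derivation:
L0: [48, 11, 96, 91, 15, 83, 62, 41, 24, 78, 59]
L1: h(48,11)=(48*31+11)%997=502 h(96,91)=(96*31+91)%997=76 h(15,83)=(15*31+83)%997=548 h(62,41)=(62*31+41)%997=966 h(24,78)=(24*31+78)%997=822 h(59,59)=(59*31+59)%997=891 -> [502, 76, 548, 966, 822, 891]
L2: h(502,76)=(502*31+76)%997=683 h(548,966)=(548*31+966)%997=8 h(822,891)=(822*31+891)%997=451 -> [683, 8, 451]
L3: h(683,8)=(683*31+8)%997=244 h(451,451)=(451*31+451)%997=474 -> [244, 474]
L4: h(244,474)=(244*31+474)%997=62 -> [62]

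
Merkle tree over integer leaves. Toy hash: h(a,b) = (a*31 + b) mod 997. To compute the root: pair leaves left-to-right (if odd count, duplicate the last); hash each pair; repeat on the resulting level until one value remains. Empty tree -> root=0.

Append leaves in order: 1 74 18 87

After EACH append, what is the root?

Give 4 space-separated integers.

Answer: 1 105 840 909

Derivation:
After append 1 (leaves=[1]):
  L0: [1]
  root=1
After append 74 (leaves=[1, 74]):
  L0: [1, 74]
  L1: h(1,74)=(1*31+74)%997=105 -> [105]
  root=105
After append 18 (leaves=[1, 74, 18]):
  L0: [1, 74, 18]
  L1: h(1,74)=(1*31+74)%997=105 h(18,18)=(18*31+18)%997=576 -> [105, 576]
  L2: h(105,576)=(105*31+576)%997=840 -> [840]
  root=840
After append 87 (leaves=[1, 74, 18, 87]):
  L0: [1, 74, 18, 87]
  L1: h(1,74)=(1*31+74)%997=105 h(18,87)=(18*31+87)%997=645 -> [105, 645]
  L2: h(105,645)=(105*31+645)%997=909 -> [909]
  root=909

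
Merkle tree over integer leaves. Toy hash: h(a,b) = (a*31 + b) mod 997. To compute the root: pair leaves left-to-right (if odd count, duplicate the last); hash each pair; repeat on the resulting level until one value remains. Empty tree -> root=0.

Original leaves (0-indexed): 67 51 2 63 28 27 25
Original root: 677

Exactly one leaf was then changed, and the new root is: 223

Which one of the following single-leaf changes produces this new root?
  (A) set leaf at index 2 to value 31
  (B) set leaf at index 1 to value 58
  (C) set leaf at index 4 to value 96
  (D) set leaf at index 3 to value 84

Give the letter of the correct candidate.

Original leaves: [67, 51, 2, 63, 28, 27, 25]
Target new root: 223
Try each candidate change and compute the resulting root:
Candidate A: set leaf[2] = 31 -> leaves = [67, 51, 31, 63, 28, 27, 25]
  L0: [67, 51, 31, 63, 28, 27, 25]
  L1: h(67,51)=(67*31+51)%997=134 h(31,63)=(31*31+63)%997=27 h(28,27)=(28*31+27)%997=895 h(25,25)=(25*31+25)%997=800 -> [134, 27, 895, 800]
  L2: h(134,27)=(134*31+27)%997=193 h(895,800)=(895*31+800)%997=629 -> [193, 629]
  L3: h(193,629)=(193*31+629)%997=630 -> [630]
  root = 630 != target 223
Candidate B: set leaf[1] = 58 -> leaves = [67, 58, 2, 63, 28, 27, 25]
  L0: [67, 58, 2, 63, 28, 27, 25]
  L1: h(67,58)=(67*31+58)%997=141 h(2,63)=(2*31+63)%997=125 h(28,27)=(28*31+27)%997=895 h(25,25)=(25*31+25)%997=800 -> [141, 125, 895, 800]
  L2: h(141,125)=(141*31+125)%997=508 h(895,800)=(895*31+800)%997=629 -> [508, 629]
  L3: h(508,629)=(508*31+629)%997=425 -> [425]
  root = 425 != target 223
Candidate C: set leaf[4] = 96 -> leaves = [67, 51, 2, 63, 96, 27, 25]
  L0: [67, 51, 2, 63, 96, 27, 25]
  L1: h(67,51)=(67*31+51)%997=134 h(2,63)=(2*31+63)%997=125 h(96,27)=(96*31+27)%997=12 h(25,25)=(25*31+25)%997=800 -> [134, 125, 12, 800]
  L2: h(134,125)=(134*31+125)%997=291 h(12,800)=(12*31+800)%997=175 -> [291, 175]
  L3: h(291,175)=(291*31+175)%997=223 -> [223]
  root = 223 == target 223  ** MATCH **
Candidate D: set leaf[3] = 84 -> leaves = [67, 51, 2, 84, 28, 27, 25]
  L0: [67, 51, 2, 84, 28, 27, 25]
  L1: h(67,51)=(67*31+51)%997=134 h(2,84)=(2*31+84)%997=146 h(28,27)=(28*31+27)%997=895 h(25,25)=(25*31+25)%997=800 -> [134, 146, 895, 800]
  L2: h(134,146)=(134*31+146)%997=312 h(895,800)=(895*31+800)%997=629 -> [312, 629]
  L3: h(312,629)=(312*31+629)%997=331 -> [331]
  root = 331 != target 223
Candidate C produces the target root.

Answer: C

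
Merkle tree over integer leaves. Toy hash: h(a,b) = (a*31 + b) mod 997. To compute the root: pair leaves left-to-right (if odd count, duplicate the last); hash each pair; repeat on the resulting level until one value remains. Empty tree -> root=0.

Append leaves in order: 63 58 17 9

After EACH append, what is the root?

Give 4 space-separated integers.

Answer: 63 17 74 66

Derivation:
After append 63 (leaves=[63]):
  L0: [63]
  root=63
After append 58 (leaves=[63, 58]):
  L0: [63, 58]
  L1: h(63,58)=(63*31+58)%997=17 -> [17]
  root=17
After append 17 (leaves=[63, 58, 17]):
  L0: [63, 58, 17]
  L1: h(63,58)=(63*31+58)%997=17 h(17,17)=(17*31+17)%997=544 -> [17, 544]
  L2: h(17,544)=(17*31+544)%997=74 -> [74]
  root=74
After append 9 (leaves=[63, 58, 17, 9]):
  L0: [63, 58, 17, 9]
  L1: h(63,58)=(63*31+58)%997=17 h(17,9)=(17*31+9)%997=536 -> [17, 536]
  L2: h(17,536)=(17*31+536)%997=66 -> [66]
  root=66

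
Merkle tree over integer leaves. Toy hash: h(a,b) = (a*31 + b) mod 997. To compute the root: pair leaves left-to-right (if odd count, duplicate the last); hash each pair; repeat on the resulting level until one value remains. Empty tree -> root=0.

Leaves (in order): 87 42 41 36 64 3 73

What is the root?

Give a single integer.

L0: [87, 42, 41, 36, 64, 3, 73]
L1: h(87,42)=(87*31+42)%997=745 h(41,36)=(41*31+36)%997=310 h(64,3)=(64*31+3)%997=990 h(73,73)=(73*31+73)%997=342 -> [745, 310, 990, 342]
L2: h(745,310)=(745*31+310)%997=474 h(990,342)=(990*31+342)%997=125 -> [474, 125]
L3: h(474,125)=(474*31+125)%997=861 -> [861]

Answer: 861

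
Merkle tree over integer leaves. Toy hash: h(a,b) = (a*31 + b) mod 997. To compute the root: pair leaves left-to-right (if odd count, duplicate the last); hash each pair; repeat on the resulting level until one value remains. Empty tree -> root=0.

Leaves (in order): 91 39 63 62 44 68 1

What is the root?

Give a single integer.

L0: [91, 39, 63, 62, 44, 68, 1]
L1: h(91,39)=(91*31+39)%997=866 h(63,62)=(63*31+62)%997=21 h(44,68)=(44*31+68)%997=435 h(1,1)=(1*31+1)%997=32 -> [866, 21, 435, 32]
L2: h(866,21)=(866*31+21)%997=945 h(435,32)=(435*31+32)%997=556 -> [945, 556]
L3: h(945,556)=(945*31+556)%997=938 -> [938]

Answer: 938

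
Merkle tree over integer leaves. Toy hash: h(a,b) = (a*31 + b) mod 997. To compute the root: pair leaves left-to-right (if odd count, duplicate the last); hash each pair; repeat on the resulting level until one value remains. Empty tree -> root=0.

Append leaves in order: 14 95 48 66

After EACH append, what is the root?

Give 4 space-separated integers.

Answer: 14 529 986 7

Derivation:
After append 14 (leaves=[14]):
  L0: [14]
  root=14
After append 95 (leaves=[14, 95]):
  L0: [14, 95]
  L1: h(14,95)=(14*31+95)%997=529 -> [529]
  root=529
After append 48 (leaves=[14, 95, 48]):
  L0: [14, 95, 48]
  L1: h(14,95)=(14*31+95)%997=529 h(48,48)=(48*31+48)%997=539 -> [529, 539]
  L2: h(529,539)=(529*31+539)%997=986 -> [986]
  root=986
After append 66 (leaves=[14, 95, 48, 66]):
  L0: [14, 95, 48, 66]
  L1: h(14,95)=(14*31+95)%997=529 h(48,66)=(48*31+66)%997=557 -> [529, 557]
  L2: h(529,557)=(529*31+557)%997=7 -> [7]
  root=7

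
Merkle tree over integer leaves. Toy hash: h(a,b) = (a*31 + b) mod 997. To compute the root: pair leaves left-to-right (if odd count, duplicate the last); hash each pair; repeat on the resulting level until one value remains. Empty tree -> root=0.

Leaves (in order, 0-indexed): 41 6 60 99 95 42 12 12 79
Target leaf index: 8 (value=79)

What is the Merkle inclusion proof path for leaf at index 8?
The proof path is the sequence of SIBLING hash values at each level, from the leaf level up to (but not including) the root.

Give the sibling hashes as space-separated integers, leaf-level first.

L0 (leaves): [41, 6, 60, 99, 95, 42, 12, 12, 79], target index=8
L1: h(41,6)=(41*31+6)%997=280 [pair 0] h(60,99)=(60*31+99)%997=962 [pair 1] h(95,42)=(95*31+42)%997=993 [pair 2] h(12,12)=(12*31+12)%997=384 [pair 3] h(79,79)=(79*31+79)%997=534 [pair 4] -> [280, 962, 993, 384, 534]
  Sibling for proof at L0: 79
L2: h(280,962)=(280*31+962)%997=669 [pair 0] h(993,384)=(993*31+384)%997=260 [pair 1] h(534,534)=(534*31+534)%997=139 [pair 2] -> [669, 260, 139]
  Sibling for proof at L1: 534
L3: h(669,260)=(669*31+260)%997=62 [pair 0] h(139,139)=(139*31+139)%997=460 [pair 1] -> [62, 460]
  Sibling for proof at L2: 139
L4: h(62,460)=(62*31+460)%997=388 [pair 0] -> [388]
  Sibling for proof at L3: 62
Root: 388
Proof path (sibling hashes from leaf to root): [79, 534, 139, 62]

Answer: 79 534 139 62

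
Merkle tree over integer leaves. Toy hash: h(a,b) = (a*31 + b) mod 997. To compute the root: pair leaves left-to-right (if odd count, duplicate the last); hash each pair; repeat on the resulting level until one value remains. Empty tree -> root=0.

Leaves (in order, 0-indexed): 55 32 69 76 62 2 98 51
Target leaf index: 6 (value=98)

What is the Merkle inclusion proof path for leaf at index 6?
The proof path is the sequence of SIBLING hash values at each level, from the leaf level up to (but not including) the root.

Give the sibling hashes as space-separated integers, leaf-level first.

L0 (leaves): [55, 32, 69, 76, 62, 2, 98, 51], target index=6
L1: h(55,32)=(55*31+32)%997=740 [pair 0] h(69,76)=(69*31+76)%997=221 [pair 1] h(62,2)=(62*31+2)%997=927 [pair 2] h(98,51)=(98*31+51)%997=98 [pair 3] -> [740, 221, 927, 98]
  Sibling for proof at L0: 51
L2: h(740,221)=(740*31+221)%997=230 [pair 0] h(927,98)=(927*31+98)%997=919 [pair 1] -> [230, 919]
  Sibling for proof at L1: 927
L3: h(230,919)=(230*31+919)%997=73 [pair 0] -> [73]
  Sibling for proof at L2: 230
Root: 73
Proof path (sibling hashes from leaf to root): [51, 927, 230]

Answer: 51 927 230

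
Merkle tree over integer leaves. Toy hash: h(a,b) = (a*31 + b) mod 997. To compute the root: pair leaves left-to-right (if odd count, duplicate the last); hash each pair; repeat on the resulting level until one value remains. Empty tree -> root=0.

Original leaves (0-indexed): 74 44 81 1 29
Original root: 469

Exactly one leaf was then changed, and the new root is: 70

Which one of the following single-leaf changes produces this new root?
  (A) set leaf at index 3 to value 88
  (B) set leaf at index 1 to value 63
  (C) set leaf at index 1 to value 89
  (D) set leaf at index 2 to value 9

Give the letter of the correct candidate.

Original leaves: [74, 44, 81, 1, 29]
Target new root: 70
Try each candidate change and compute the resulting root:
Candidate A: set leaf[3] = 88 -> leaves = [74, 44, 81, 88, 29]
  L0: [74, 44, 81, 88, 29]
  L1: h(74,44)=(74*31+44)%997=344 h(81,88)=(81*31+88)%997=605 h(29,29)=(29*31+29)%997=928 -> [344, 605, 928]
  L2: h(344,605)=(344*31+605)%997=302 h(928,928)=(928*31+928)%997=783 -> [302, 783]
  L3: h(302,783)=(302*31+783)%997=175 -> [175]
  root = 175 != target 70
Candidate B: set leaf[1] = 63 -> leaves = [74, 63, 81, 1, 29]
  L0: [74, 63, 81, 1, 29]
  L1: h(74,63)=(74*31+63)%997=363 h(81,1)=(81*31+1)%997=518 h(29,29)=(29*31+29)%997=928 -> [363, 518, 928]
  L2: h(363,518)=(363*31+518)%997=804 h(928,928)=(928*31+928)%997=783 -> [804, 783]
  L3: h(804,783)=(804*31+783)%997=782 -> [782]
  root = 782 != target 70
Candidate C: set leaf[1] = 89 -> leaves = [74, 89, 81, 1, 29]
  L0: [74, 89, 81, 1, 29]
  L1: h(74,89)=(74*31+89)%997=389 h(81,1)=(81*31+1)%997=518 h(29,29)=(29*31+29)%997=928 -> [389, 518, 928]
  L2: h(389,518)=(389*31+518)%997=613 h(928,928)=(928*31+928)%997=783 -> [613, 783]
  L3: h(613,783)=(613*31+783)%997=843 -> [843]
  root = 843 != target 70
Candidate D: set leaf[2] = 9 -> leaves = [74, 44, 9, 1, 29]
  L0: [74, 44, 9, 1, 29]
  L1: h(74,44)=(74*31+44)%997=344 h(9,1)=(9*31+1)%997=280 h(29,29)=(29*31+29)%997=928 -> [344, 280, 928]
  L2: h(344,280)=(344*31+280)%997=974 h(928,928)=(928*31+928)%997=783 -> [974, 783]
  L3: h(974,783)=(974*31+783)%997=70 -> [70]
  root = 70 == target 70  ** MATCH **
Candidate D produces the target root.

Answer: D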